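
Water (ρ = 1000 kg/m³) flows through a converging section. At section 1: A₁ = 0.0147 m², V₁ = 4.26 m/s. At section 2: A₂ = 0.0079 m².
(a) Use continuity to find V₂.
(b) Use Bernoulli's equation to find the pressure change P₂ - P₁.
(a) Continuity: A₁V₁=A₂V₂ -> V₂=A₁V₁/A₂=0.0147*4.26/0.0079=7.93 m/s
(b) Bernoulli: P₂-P₁=0.5*rho*(V₁^2-V₂^2)/1000=0.5*1000*(4.26^2-7.93^2)/1000=-22.37 kPa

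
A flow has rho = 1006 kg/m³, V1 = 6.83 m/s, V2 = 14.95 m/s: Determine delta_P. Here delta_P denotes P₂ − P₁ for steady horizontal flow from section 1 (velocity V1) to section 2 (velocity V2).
Formula: \Delta P = \frac{1}{2} \rho (V_1^2 - V_2^2)
delta_P = 0.5·1006·(6.83² − 14.95²)/1000 = -88.96 kPa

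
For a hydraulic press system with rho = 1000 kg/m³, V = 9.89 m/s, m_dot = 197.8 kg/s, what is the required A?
Formula: \dot{m} = \rho A V
Substituting knowns: 197.8 = 1000·A·9.89
Solving for A: A = 197.8/(1000·9.89) = 0.02 m²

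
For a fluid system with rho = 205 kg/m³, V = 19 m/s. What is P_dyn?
Formula: P_{dyn} = \frac{1}{2} \rho V^2
P_dyn = 0.5·205·19²/1000 = 37 kPa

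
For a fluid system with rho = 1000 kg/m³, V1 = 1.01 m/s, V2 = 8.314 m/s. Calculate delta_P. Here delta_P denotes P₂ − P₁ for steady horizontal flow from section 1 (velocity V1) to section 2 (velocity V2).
Formula: \Delta P = \frac{1}{2} \rho (V_1^2 - V_2^2)
delta_P = 0.5·1000·(1.01² − 8.314²)/1000 = -34.05 kPa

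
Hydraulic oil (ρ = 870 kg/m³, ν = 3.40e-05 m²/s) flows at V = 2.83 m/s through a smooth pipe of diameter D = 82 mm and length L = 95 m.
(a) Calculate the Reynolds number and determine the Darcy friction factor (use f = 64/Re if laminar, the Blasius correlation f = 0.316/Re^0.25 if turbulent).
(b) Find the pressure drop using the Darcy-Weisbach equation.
(a) Re = V·D/ν = 2.83·0.082/3.40e-05 = 6825.3 → turbulent (Re > 4000); f = 0.316/Re^0.25 = 0.316/6825.3^0.25 = 0.034766
(b) Darcy-Weisbach: ΔP = f·(L/D)·½ρV²/1000 = 0.034766·(95/0.082)·½·870·2.83²/1000 = 140.3 kPa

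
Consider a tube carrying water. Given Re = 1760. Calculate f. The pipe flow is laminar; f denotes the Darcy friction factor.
Formula: f = \frac{64}{Re}
f = 64/1760 = 0.03636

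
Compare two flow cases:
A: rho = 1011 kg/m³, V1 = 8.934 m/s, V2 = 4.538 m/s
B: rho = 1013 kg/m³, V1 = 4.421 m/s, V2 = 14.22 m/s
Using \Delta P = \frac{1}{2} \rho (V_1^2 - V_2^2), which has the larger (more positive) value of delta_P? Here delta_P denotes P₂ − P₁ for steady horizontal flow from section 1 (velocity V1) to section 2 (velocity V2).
delta_P(A) = 29.94 kPa, delta_P(B) = -92.52 kPa. Answer: A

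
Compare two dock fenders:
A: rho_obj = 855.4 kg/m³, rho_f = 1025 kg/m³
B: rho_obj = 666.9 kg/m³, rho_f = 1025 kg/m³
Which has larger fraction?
fraction(A) = 0.8345, fraction(B) = 0.6506. Answer: A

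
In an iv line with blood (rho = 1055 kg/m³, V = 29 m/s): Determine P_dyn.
Formula: P_{dyn} = \frac{1}{2} \rho V^2
P_dyn = 0.5·1055·29²/1000 = 443.6 kPa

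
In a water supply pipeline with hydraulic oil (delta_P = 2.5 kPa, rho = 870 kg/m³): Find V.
Formula: V = \sqrt{\frac{2 \Delta P}{\rho}}
V = √(2·(2.5·1000)/870) = 2.397 m/s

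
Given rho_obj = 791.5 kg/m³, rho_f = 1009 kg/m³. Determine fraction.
Formula: f_{sub} = \frac{\rho_{obj}}{\rho_f}
fraction = 791.5/1009 = 0.7844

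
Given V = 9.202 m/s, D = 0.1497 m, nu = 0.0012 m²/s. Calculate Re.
Formula: Re = \frac{V D}{\nu}
Re = 9.202·0.1497/0.0012 = 1148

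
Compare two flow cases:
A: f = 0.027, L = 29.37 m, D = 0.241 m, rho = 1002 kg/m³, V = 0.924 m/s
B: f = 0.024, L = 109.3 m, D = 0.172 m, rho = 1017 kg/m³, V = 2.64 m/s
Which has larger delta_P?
delta_P(A) = 1.407 kPa, delta_P(B) = 54.05 kPa. Answer: B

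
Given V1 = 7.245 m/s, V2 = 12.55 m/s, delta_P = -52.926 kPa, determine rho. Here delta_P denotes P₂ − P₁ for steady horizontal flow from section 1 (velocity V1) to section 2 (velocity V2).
Formula: \Delta P = \frac{1}{2} \rho (V_1^2 - V_2^2)
Substituting knowns: -52.926 = 0.5·rho·(7.245² − 12.55²)/1000
Solving for rho: rho = 2·(-52.926·1000)/(7.245² − 12.55²) = 1008 kg/m³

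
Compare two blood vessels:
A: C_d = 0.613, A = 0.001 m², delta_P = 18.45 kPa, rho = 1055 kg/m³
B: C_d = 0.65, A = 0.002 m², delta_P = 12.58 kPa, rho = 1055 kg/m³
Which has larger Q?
Q(A) = 3.625 L/s, Q(B) = 6.349 L/s. Answer: B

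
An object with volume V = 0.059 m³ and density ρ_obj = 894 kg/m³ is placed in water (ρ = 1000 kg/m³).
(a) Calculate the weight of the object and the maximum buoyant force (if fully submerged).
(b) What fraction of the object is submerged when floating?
(a) W=rho_obj*g*V=894*9.81*0.059=517.4 N; F_B(max)=rho*g*V=1000*9.81*0.059=578.8 N
(b) Floating fraction=rho_obj/rho=894/1000=0.894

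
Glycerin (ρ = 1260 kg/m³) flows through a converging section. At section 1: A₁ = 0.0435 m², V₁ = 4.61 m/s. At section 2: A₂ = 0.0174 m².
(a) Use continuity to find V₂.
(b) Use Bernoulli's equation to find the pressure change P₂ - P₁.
(a) Continuity: A₁V₁=A₂V₂ -> V₂=A₁V₁/A₂=0.0435*4.61/0.0174=11.53 m/s
(b) Bernoulli: P₂-P₁=0.5*rho*(V₁^2-V₂^2)/1000=0.5*1260*(4.61^2-11.53^2)/1000=-70.36 kPa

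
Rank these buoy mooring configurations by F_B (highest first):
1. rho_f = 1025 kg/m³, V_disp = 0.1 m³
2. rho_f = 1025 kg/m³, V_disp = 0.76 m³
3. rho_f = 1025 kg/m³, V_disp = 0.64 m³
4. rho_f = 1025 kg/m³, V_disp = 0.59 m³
Case 1: F_B = 1006 N
Case 2: F_B = 7642 N
Case 3: F_B = 6435 N
Case 4: F_B = 5933 N
Ranking (highest first): 2, 3, 4, 1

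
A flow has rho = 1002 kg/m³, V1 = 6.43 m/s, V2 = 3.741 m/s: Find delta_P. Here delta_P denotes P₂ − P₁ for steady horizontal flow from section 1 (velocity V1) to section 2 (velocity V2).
Formula: \Delta P = \frac{1}{2} \rho (V_1^2 - V_2^2)
delta_P = 0.5·1002·(6.43² − 3.741²)/1000 = 13.7 kPa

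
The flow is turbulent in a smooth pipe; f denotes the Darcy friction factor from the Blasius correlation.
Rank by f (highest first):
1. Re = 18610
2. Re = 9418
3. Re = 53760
Case 1: f = 0.02706
Case 2: f = 0.03208
Case 3: f = 0.02075
Ranking (highest first): 2, 1, 3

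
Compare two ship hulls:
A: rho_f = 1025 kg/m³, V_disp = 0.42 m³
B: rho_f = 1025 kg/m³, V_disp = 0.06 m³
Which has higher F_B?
F_B(A) = 4223 N, F_B(B) = 603.3 N. Answer: A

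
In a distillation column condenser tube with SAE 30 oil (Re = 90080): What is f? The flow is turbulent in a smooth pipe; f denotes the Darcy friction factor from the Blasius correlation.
Formula: f = \frac{0.316}{Re^{0.25}}
f = 0.316/90080^0.25 = 0.01824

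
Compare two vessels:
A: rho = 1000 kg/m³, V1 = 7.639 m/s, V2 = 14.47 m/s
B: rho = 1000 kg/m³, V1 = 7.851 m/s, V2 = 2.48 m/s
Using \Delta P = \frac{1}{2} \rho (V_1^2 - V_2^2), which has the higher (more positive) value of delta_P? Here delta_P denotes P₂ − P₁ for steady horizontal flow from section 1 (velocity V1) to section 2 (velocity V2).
delta_P(A) = -75.51 kPa, delta_P(B) = 27.74 kPa. Answer: B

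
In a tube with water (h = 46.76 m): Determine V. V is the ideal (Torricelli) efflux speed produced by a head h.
Formula: V = \sqrt{2 g h}
V = √(2·9.81·46.76) = 30.29 m/s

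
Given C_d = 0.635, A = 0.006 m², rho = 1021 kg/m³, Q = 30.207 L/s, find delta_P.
Formula: Q = C_d A \sqrt{\frac{2 \Delta P}{\rho}}
Substituting knowns: 30.207 = 0.635·0.006·√(2·(delta_P·1000)/1021)·1000
Solving for delta_P: delta_P = ((30.207/1000)/(0.635·0.006))²·1021/2/1000 = 32.09 kPa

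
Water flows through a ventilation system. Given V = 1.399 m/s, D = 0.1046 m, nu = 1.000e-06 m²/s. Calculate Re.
Formula: Re = \frac{V D}{\nu}
Re = 1.399·0.1046/1.000e-06 = 146335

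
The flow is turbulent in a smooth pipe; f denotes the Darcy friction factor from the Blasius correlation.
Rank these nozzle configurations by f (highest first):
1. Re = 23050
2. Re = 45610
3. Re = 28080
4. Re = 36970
Case 1: f = 0.02565
Case 2: f = 0.02162
Case 3: f = 0.02441
Case 4: f = 0.02279
Ranking (highest first): 1, 3, 4, 2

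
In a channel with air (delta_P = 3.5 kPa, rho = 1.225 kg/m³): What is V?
Formula: V = \sqrt{\frac{2 \Delta P}{\rho}}
V = √(2·(3.5·1000)/1.225) = 75.59 m/s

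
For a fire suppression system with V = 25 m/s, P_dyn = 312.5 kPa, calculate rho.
Formula: P_{dyn} = \frac{1}{2} \rho V^2
Substituting knowns: 312.5 = 0.5·rho·25²/1000
Solving for rho: rho = 2·(312.5·1000)/25² = 1000 kg/m³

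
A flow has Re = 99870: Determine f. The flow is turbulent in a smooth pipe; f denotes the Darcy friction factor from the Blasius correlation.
Formula: f = \frac{0.316}{Re^{0.25}}
f = 0.316/99870^0.25 = 0.01778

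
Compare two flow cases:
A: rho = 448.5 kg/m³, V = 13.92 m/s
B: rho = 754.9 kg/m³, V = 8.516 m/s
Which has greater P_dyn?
P_dyn(A) = 43.45 kPa, P_dyn(B) = 27.37 kPa. Answer: A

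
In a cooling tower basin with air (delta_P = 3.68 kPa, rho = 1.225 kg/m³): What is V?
Formula: V = \sqrt{\frac{2 \Delta P}{\rho}}
V = √(2·(3.68·1000)/1.225) = 77.51 m/s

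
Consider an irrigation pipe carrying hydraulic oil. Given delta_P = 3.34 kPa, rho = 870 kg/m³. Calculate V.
Formula: V = \sqrt{\frac{2 \Delta P}{\rho}}
V = √(2·(3.34·1000)/870) = 2.771 m/s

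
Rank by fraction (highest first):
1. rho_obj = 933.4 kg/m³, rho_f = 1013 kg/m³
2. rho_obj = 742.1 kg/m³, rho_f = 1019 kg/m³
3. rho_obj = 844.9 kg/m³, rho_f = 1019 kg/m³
Case 1: fraction = 0.9214
Case 2: fraction = 0.7283
Case 3: fraction = 0.8291
Ranking (highest first): 1, 3, 2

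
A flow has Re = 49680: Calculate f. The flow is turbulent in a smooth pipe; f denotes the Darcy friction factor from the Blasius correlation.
Formula: f = \frac{0.316}{Re^{0.25}}
f = 0.316/49680^0.25 = 0.02117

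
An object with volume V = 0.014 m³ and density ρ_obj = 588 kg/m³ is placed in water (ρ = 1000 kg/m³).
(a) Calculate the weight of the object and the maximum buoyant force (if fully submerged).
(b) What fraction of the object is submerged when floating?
(a) W=rho_obj*g*V=588*9.81*0.014=80.8 N; F_B(max)=rho*g*V=1000*9.81*0.014=137.3 N
(b) Floating fraction=rho_obj/rho=588/1000=0.588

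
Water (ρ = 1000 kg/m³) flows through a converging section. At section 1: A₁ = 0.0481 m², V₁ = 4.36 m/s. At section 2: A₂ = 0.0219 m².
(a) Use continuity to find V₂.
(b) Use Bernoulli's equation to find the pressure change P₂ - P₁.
(a) Continuity: A₁V₁=A₂V₂ -> V₂=A₁V₁/A₂=0.0481*4.36/0.0219=9.58 m/s
(b) Bernoulli: P₂-P₁=0.5*rho*(V₁^2-V₂^2)/1000=0.5*1000*(4.36^2-9.58^2)/1000=-36.38 kPa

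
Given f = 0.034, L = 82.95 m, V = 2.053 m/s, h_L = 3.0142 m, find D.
Formula: h_L = f \frac{L}{D} \frac{V^2}{2g}
Substituting knowns: 3.0142 = 0.034·(82.95/D)·2.053²/(2·9.81)
Solving for D: D = 0.034·82.95·2.053²/(2·9.81·3.0142) = 0.201 m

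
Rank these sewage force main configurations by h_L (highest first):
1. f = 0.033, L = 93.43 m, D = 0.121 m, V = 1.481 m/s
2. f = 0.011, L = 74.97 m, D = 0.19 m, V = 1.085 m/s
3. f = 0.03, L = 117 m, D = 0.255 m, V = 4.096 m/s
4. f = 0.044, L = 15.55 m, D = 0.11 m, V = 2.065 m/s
Case 1: h_L = 2.849 m
Case 2: h_L = 0.2604 m
Case 3: h_L = 11.77 m
Case 4: h_L = 1.352 m
Ranking (highest first): 3, 1, 4, 2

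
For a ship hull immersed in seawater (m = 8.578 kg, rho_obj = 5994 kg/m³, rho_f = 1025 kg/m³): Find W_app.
Formula: W_{app} = mg\left(1 - \frac{\rho_f}{\rho_{obj}}\right)
W_app = 8.578·9.81·(1 − 1025/5994) = 69.76 N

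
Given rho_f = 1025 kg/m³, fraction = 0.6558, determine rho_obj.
Formula: f_{sub} = \frac{\rho_{obj}}{\rho_f}
Substituting knowns: 0.6558 = rho_obj/1025
Solving for rho_obj: rho_obj = 0.6558·1025 = 672.2 kg/m³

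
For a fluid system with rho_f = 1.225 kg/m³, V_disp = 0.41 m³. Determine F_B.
Formula: F_B = \rho_f g V_{disp}
F_B = 1.225·9.81·0.41 = 4.927 N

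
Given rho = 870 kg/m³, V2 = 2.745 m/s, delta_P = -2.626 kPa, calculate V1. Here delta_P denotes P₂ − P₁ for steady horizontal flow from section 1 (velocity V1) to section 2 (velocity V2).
Formula: \Delta P = \frac{1}{2} \rho (V_1^2 - V_2^2)
Substituting knowns: -2.626 = 0.5·870·(V1² − 2.745²)/1000
Solving for V1: V1 = √(2.745² + 2·(-2.626·1000)/870) = 1.224 m/s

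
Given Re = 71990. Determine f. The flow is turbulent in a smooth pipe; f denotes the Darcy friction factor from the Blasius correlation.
Formula: f = \frac{0.316}{Re^{0.25}}
f = 0.316/71990^0.25 = 0.01929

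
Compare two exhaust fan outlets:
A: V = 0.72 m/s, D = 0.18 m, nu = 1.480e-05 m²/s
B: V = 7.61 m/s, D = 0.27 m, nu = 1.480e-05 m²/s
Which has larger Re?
Re(A) = 8757, Re(B) = 138831. Answer: B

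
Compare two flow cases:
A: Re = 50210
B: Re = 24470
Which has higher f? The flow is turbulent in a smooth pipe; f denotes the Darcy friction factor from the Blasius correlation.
f(A) = 0.02111, f(B) = 0.02527. Answer: B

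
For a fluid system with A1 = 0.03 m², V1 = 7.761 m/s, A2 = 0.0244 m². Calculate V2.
Formula: V_2 = \frac{A_1 V_1}{A_2}
V2 = 0.03·7.761/0.0244 = 9.542 m/s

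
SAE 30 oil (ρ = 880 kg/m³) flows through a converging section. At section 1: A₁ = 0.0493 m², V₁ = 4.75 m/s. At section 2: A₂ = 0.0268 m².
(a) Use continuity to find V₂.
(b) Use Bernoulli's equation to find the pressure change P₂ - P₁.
(a) Continuity: A₁V₁=A₂V₂ -> V₂=A₁V₁/A₂=0.0493*4.75/0.0268=8.74 m/s
(b) Bernoulli: P₂-P₁=0.5*rho*(V₁^2-V₂^2)/1000=0.5*880*(4.75^2-8.74^2)/1000=-23.68 kPa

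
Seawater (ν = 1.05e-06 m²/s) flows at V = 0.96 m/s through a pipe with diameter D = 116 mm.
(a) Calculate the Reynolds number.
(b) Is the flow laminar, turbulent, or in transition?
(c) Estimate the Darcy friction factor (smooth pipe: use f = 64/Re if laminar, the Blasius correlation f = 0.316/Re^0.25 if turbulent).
(a) Re = V·D/ν = 0.96·0.116/1.05e-06 = 106060
(b) Flow regime: turbulent (Re > 4000)
(c) Friction factor: f = 0.316/Re^0.25 = 0.316/106060^0.25 = 0.01751 (Blasius is strictly valid for Re ≲ 1e5; used here as the smooth-pipe estimate the problem specifies)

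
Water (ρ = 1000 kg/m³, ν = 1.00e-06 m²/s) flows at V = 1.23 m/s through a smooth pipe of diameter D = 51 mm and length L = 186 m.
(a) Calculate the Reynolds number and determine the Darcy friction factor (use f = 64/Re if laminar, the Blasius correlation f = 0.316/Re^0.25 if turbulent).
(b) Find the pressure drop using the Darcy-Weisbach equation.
(a) Re = V·D/ν = 1.23·0.051/1.00e-06 = 62730 → turbulent (Re > 4000); f = 0.316/Re^0.25 = 0.316/62730^0.25 = 0.019967
(b) Darcy-Weisbach: ΔP = f·(L/D)·½ρV²/1000 = 0.019967·(186/0.051)·½·1000·1.23²/1000 = 55.09 kPa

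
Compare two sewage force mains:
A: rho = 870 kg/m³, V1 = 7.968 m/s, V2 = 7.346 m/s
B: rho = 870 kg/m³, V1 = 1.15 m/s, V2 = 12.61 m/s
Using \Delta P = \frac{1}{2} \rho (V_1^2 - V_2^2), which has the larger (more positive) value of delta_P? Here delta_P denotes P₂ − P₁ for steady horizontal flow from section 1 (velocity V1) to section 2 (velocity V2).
delta_P(A) = 4.144 kPa, delta_P(B) = -68.59 kPa. Answer: A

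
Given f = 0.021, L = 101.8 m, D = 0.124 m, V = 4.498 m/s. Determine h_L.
Formula: h_L = f \frac{L}{D} \frac{V^2}{2g}
h_L = 0.021·(101.8/0.124)·4.498²/(2·9.81) = 17.78 m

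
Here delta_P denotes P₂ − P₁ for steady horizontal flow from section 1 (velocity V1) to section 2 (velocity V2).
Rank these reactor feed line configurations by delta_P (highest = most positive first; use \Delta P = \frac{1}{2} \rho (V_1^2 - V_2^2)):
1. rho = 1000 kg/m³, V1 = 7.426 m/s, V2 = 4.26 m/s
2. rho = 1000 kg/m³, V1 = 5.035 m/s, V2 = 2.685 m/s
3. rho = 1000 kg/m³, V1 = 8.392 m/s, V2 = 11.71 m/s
Case 1: delta_P = 18.5 kPa
Case 2: delta_P = 9.071 kPa
Case 3: delta_P = -33.35 kPa
Ranking (highest first): 1, 2, 3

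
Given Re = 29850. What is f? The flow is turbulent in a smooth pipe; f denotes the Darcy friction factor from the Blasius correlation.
Formula: f = \frac{0.316}{Re^{0.25}}
f = 0.316/29850^0.25 = 0.02404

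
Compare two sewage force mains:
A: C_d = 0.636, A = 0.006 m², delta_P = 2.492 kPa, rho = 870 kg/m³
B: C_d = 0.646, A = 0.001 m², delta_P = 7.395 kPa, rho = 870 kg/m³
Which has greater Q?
Q(A) = 9.134 L/s, Q(B) = 2.664 L/s. Answer: A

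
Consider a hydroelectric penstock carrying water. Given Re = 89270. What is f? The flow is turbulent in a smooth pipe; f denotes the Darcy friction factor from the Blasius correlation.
Formula: f = \frac{0.316}{Re^{0.25}}
f = 0.316/89270^0.25 = 0.01828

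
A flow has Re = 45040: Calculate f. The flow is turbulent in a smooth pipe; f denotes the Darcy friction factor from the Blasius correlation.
Formula: f = \frac{0.316}{Re^{0.25}}
f = 0.316/45040^0.25 = 0.02169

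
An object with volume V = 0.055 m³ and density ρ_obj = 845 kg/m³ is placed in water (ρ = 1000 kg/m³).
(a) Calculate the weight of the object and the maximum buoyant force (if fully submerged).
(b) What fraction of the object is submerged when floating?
(a) W=rho_obj*g*V=845*9.81*0.055=455.9 N; F_B(max)=rho*g*V=1000*9.81*0.055=539.5 N
(b) Floating fraction=rho_obj/rho=845/1000=0.845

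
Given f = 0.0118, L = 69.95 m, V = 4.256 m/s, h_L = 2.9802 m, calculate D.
Formula: h_L = f \frac{L}{D} \frac{V^2}{2g}
Substituting knowns: 2.9802 = 0.0118·(69.95/D)·4.256²/(2·9.81)
Solving for D: D = 0.0118·69.95·4.256²/(2·9.81·2.9802) = 0.2557 m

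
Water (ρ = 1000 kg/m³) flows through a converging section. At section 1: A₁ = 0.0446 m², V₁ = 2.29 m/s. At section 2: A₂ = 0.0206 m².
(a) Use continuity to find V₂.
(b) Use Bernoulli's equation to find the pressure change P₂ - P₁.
(a) Continuity: A₁V₁=A₂V₂ -> V₂=A₁V₁/A₂=0.0446*2.29/0.0206=4.96 m/s
(b) Bernoulli: P₂-P₁=0.5*rho*(V₁^2-V₂^2)/1000=0.5*1000*(2.29^2-4.96^2)/1000=-9.679 kPa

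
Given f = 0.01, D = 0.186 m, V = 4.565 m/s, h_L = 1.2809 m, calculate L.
Formula: h_L = f \frac{L}{D} \frac{V^2}{2g}
Substituting knowns: 1.2809 = 0.01·(L/0.186)·4.565²/(2·9.81)
Solving for L: L = 1.2809·2·9.81·0.186/(0.01·4.565²) = 22.43 m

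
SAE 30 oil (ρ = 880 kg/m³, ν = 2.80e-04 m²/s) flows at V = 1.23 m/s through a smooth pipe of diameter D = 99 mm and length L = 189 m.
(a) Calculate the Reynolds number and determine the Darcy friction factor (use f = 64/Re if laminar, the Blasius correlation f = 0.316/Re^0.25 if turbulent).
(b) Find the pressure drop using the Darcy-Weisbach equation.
(a) Re = V·D/ν = 1.23·0.099/2.80e-04 = 434.89 → laminar (Re < 2300); f = 64/Re = 64/434.89 = 0.14716
(b) Darcy-Weisbach: ΔP = f·(L/D)·½ρV²/1000 = 0.14716·(189/0.099)·½·880·1.23²/1000 = 187 kPa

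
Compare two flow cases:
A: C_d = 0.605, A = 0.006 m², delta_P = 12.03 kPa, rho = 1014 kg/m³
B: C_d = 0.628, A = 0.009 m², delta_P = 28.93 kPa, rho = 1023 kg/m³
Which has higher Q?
Q(A) = 17.68 L/s, Q(B) = 42.51 L/s. Answer: B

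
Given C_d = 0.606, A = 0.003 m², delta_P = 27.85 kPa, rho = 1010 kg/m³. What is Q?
Formula: Q = C_d A \sqrt{\frac{2 \Delta P}{\rho}}
Q = 0.606·0.003·√(2·(27.85·1000)/1010)·1000 = 13.5 L/s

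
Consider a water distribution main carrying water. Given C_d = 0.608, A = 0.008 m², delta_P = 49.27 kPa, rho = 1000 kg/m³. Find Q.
Formula: Q = C_d A \sqrt{\frac{2 \Delta P}{\rho}}
Q = 0.608·0.008·√(2·(49.27·1000)/1000)·1000 = 48.28 L/s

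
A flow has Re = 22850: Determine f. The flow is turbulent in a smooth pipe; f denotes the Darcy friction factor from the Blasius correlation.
Formula: f = \frac{0.316}{Re^{0.25}}
f = 0.316/22850^0.25 = 0.0257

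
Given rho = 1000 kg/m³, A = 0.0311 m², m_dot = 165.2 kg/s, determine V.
Formula: \dot{m} = \rho A V
Substituting knowns: 165.2 = 1000·0.0311·V
Solving for V: V = 165.2/(1000·0.0311) = 5.312 m/s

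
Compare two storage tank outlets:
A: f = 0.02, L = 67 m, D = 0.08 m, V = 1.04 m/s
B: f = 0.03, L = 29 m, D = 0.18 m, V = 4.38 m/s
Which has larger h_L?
h_L(A) = 0.9234 m, h_L(B) = 4.726 m. Answer: B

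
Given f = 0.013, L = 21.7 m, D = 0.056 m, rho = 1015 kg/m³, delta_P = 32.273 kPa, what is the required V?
Formula: \Delta P = f \frac{L}{D} \frac{\rho V^2}{2}
Substituting knowns: 32.273 = 0.013·(21.7/0.056)·0.5·1015·V²/1000
Solving for V: V = √((32.273·1000)/(0.013·(21.7/0.056)·0.5·1015)) = 3.553 m/s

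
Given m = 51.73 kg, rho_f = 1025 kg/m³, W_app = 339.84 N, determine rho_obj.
Formula: W_{app} = mg\left(1 - \frac{\rho_f}{\rho_{obj}}\right)
Substituting knowns: 339.84 = 51.73·9.81·(1 − 1025/rho_obj)
Solving for rho_obj: rho_obj = 1025/(1 − 339.84/(51.73·9.81)) = 3103 kg/m³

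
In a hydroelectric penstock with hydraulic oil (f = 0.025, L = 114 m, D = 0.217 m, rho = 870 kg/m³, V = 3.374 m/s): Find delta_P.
Formula: \Delta P = f \frac{L}{D} \frac{\rho V^2}{2}
delta_P = 0.025·(114/0.217)·0.5·870·3.374²/1000 = 65.04 kPa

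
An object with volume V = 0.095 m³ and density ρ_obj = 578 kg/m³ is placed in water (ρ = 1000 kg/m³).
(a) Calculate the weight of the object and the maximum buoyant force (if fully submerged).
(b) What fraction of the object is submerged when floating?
(a) W=rho_obj*g*V=578*9.81*0.095=538.7 N; F_B(max)=rho*g*V=1000*9.81*0.095=932.0 N
(b) Floating fraction=rho_obj/rho=578/1000=0.578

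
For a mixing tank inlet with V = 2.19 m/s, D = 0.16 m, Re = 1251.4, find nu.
Formula: Re = \frac{V D}{\nu}
Substituting knowns: 1251.4 = 2.19·0.16/nu
Solving for nu: nu = 2.19·0.16/1251.4 = 0.00028 m²/s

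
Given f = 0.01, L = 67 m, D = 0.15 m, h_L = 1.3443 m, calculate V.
Formula: h_L = f \frac{L}{D} \frac{V^2}{2g}
Substituting knowns: 1.3443 = 0.01·(67/0.15)·V²/(2·9.81)
Solving for V: V = √(1.3443·2·9.81/(0.01·(67/0.15))) = 2.43 m/s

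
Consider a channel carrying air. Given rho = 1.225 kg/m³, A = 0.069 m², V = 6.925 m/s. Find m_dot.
Formula: \dot{m} = \rho A V
m_dot = 1.225·0.069·6.925 = 0.5853 kg/s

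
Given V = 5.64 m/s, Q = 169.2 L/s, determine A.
Formula: Q = A V
Substituting knowns: 169.2 = A·5.64·1000
Solving for A: A = (169.2/1000)/5.64 = 0.03 m²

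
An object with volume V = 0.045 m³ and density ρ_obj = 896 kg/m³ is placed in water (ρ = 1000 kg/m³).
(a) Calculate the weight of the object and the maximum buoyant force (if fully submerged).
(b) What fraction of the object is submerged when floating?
(a) W=rho_obj*g*V=896*9.81*0.045=395.5 N; F_B(max)=rho*g*V=1000*9.81*0.045=441.4 N
(b) Floating fraction=rho_obj/rho=896/1000=0.896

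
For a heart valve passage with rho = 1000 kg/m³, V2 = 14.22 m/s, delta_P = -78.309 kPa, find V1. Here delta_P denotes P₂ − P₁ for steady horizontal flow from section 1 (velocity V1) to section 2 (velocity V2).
Formula: \Delta P = \frac{1}{2} \rho (V_1^2 - V_2^2)
Substituting knowns: -78.309 = 0.5·1000·(V1² − 14.22²)/1000
Solving for V1: V1 = √(14.22² + 2·(-78.309·1000)/1000) = 6.752 m/s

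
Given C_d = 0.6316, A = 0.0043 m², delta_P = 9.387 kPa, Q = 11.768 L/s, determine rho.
Formula: Q = C_d A \sqrt{\frac{2 \Delta P}{\rho}}
Substituting knowns: 11.768 = 0.6316·0.0043·√(2·(9.387·1000)/rho)·1000
Solving for rho: rho = 2·(9.387·1000)/((11.768/1000)/(0.6316·0.0043))² = 999.9 kg/m³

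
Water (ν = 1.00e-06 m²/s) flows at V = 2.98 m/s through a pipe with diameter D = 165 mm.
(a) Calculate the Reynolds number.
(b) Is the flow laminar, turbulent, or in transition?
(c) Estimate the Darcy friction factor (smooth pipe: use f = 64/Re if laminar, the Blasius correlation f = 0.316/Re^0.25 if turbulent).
(a) Re = V·D/ν = 2.98·0.165/1.00e-06 = 491700
(b) Flow regime: turbulent (Re > 4000)
(c) Friction factor: f = 0.316/Re^0.25 = 0.316/491700^0.25 = 0.01193 (Blasius is strictly valid for Re ≲ 1e5; used here as the smooth-pipe estimate the problem specifies)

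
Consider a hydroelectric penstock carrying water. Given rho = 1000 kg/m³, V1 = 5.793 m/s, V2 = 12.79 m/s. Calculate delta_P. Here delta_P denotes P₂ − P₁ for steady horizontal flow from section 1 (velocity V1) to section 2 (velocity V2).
Formula: \Delta P = \frac{1}{2} \rho (V_1^2 - V_2^2)
delta_P = 0.5·1000·(5.793² − 12.79²)/1000 = -65.01 kPa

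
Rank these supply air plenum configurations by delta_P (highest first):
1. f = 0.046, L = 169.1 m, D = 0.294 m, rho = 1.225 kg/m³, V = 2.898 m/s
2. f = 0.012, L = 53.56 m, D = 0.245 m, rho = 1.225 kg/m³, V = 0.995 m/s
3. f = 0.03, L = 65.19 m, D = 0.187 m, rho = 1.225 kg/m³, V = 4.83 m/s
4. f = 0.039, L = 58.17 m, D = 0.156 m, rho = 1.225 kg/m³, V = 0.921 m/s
Case 1: delta_P = 0.1361 kPa
Case 2: delta_P = 0.001591 kPa
Case 3: delta_P = 0.1494 kPa
Case 4: delta_P = 0.007556 kPa
Ranking (highest first): 3, 1, 4, 2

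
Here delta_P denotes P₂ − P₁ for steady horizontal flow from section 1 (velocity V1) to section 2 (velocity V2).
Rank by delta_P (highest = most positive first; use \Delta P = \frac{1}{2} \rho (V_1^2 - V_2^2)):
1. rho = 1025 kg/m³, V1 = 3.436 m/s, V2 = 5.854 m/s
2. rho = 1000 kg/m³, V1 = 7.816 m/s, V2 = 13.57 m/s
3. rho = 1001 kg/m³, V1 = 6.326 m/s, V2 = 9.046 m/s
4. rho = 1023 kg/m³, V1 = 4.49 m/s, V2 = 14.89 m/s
Case 1: delta_P = -11.51 kPa
Case 2: delta_P = -61.53 kPa
Case 3: delta_P = -20.93 kPa
Case 4: delta_P = -103.1 kPa
Ranking (highest first): 1, 3, 2, 4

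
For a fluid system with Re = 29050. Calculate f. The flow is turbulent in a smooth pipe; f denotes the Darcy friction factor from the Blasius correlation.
Formula: f = \frac{0.316}{Re^{0.25}}
f = 0.316/29050^0.25 = 0.0242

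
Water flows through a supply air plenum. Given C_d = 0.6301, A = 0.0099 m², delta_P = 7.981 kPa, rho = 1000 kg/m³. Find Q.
Formula: Q = C_d A \sqrt{\frac{2 \Delta P}{\rho}}
Q = 0.6301·0.0099·√(2·(7.981·1000)/1000)·1000 = 24.92 L/s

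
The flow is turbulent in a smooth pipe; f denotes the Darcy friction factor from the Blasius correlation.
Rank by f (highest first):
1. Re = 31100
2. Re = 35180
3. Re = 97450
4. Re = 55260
Case 1: f = 0.0238
Case 2: f = 0.02307
Case 3: f = 0.01789
Case 4: f = 0.02061
Ranking (highest first): 1, 2, 4, 3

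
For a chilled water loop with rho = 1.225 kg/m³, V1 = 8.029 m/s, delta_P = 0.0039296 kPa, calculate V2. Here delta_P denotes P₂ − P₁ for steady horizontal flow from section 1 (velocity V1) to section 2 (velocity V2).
Formula: \Delta P = \frac{1}{2} \rho (V_1^2 - V_2^2)
Substituting knowns: 0.0039296 = 0.5·1.225·(8.029² − V2²)/1000
Solving for V2: V2 = √(8.029² − 2·(0.0039296·1000)/1.225) = 7.619 m/s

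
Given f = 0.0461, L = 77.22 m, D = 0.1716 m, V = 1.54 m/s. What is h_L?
Formula: h_L = f \frac{L}{D} \frac{V^2}{2g}
h_L = 0.0461·(77.22/0.1716)·1.54²/(2·9.81) = 2.508 m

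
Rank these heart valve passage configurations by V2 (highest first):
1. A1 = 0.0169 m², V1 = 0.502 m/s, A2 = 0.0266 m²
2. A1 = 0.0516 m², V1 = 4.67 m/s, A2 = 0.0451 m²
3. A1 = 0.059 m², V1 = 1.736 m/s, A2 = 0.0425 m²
Case 1: V2 = 0.3189 m/s
Case 2: V2 = 5.343 m/s
Case 3: V2 = 2.41 m/s
Ranking (highest first): 2, 3, 1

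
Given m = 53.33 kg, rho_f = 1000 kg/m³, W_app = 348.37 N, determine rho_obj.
Formula: W_{app} = mg\left(1 - \frac{\rho_f}{\rho_{obj}}\right)
Substituting knowns: 348.37 = 53.33·9.81·(1 − 1000/rho_obj)
Solving for rho_obj: rho_obj = 1000/(1 − 348.37/(53.33·9.81)) = 2993 kg/m³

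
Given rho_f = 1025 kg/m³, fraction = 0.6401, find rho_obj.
Formula: f_{sub} = \frac{\rho_{obj}}{\rho_f}
Substituting knowns: 0.6401 = rho_obj/1025
Solving for rho_obj: rho_obj = 0.6401·1025 = 656.1 kg/m³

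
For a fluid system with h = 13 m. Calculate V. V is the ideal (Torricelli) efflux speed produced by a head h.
Formula: V = \sqrt{2 g h}
V = √(2·9.81·13) = 15.97 m/s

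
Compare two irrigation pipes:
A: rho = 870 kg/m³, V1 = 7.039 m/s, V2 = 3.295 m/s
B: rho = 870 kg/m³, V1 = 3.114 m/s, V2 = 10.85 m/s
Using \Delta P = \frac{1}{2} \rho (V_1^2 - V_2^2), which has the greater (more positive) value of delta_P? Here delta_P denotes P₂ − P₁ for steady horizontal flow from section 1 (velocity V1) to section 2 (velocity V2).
delta_P(A) = 16.83 kPa, delta_P(B) = -46.99 kPa. Answer: A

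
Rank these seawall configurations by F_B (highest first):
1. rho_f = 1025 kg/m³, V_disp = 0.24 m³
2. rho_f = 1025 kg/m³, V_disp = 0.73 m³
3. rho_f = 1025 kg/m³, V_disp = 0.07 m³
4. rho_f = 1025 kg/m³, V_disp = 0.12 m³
Case 1: F_B = 2413 N
Case 2: F_B = 7340 N
Case 3: F_B = 703.9 N
Case 4: F_B = 1207 N
Ranking (highest first): 2, 1, 4, 3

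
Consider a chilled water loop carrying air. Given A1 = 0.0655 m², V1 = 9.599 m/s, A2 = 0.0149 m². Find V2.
Formula: V_2 = \frac{A_1 V_1}{A_2}
V2 = 0.0655·9.599/0.0149 = 42.2 m/s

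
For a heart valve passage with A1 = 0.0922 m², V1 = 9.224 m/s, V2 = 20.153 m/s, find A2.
Formula: V_2 = \frac{A_1 V_1}{A_2}
Substituting knowns: 20.153 = 0.0922·9.224/A2
Solving for A2: A2 = 0.0922·9.224/20.153 = 0.0422 m²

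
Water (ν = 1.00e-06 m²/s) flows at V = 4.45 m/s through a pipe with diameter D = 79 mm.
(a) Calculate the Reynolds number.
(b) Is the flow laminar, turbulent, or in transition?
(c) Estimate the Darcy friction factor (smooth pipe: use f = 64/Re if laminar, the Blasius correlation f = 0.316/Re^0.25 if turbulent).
(a) Re = V·D/ν = 4.45·0.079/1.00e-06 = 351550
(b) Flow regime: turbulent (Re > 4000)
(c) Friction factor: f = 0.316/Re^0.25 = 0.316/351550^0.25 = 0.01298 (Blasius is strictly valid for Re ≲ 1e5; used here as the smooth-pipe estimate the problem specifies)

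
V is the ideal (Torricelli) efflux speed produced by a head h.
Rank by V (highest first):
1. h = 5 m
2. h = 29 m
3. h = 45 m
Case 1: V = 9.905 m/s
Case 2: V = 23.85 m/s
Case 3: V = 29.71 m/s
Ranking (highest first): 3, 2, 1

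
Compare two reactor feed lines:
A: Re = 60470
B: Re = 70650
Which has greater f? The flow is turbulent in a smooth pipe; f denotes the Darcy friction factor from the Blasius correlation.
f(A) = 0.02015, f(B) = 0.01938. Answer: A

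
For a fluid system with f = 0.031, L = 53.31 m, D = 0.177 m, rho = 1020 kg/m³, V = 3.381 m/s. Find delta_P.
Formula: \Delta P = f \frac{L}{D} \frac{\rho V^2}{2}
delta_P = 0.031·(53.31/0.177)·0.5·1020·3.381²/1000 = 54.43 kPa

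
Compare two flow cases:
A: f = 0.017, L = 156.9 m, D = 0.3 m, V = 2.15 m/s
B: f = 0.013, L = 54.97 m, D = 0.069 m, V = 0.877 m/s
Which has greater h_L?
h_L(A) = 2.095 m, h_L(B) = 0.406 m. Answer: A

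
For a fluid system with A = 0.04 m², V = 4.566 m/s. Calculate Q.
Formula: Q = A V
Q = 0.04·4.566·1000 = 182.6 L/s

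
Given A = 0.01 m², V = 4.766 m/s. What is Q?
Formula: Q = A V
Q = 0.01·4.766·1000 = 47.66 L/s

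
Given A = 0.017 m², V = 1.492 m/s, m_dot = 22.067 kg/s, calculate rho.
Formula: \dot{m} = \rho A V
Substituting knowns: 22.067 = rho·0.017·1.492
Solving for rho: rho = 22.067/(0.017·1.492) = 870 kg/m³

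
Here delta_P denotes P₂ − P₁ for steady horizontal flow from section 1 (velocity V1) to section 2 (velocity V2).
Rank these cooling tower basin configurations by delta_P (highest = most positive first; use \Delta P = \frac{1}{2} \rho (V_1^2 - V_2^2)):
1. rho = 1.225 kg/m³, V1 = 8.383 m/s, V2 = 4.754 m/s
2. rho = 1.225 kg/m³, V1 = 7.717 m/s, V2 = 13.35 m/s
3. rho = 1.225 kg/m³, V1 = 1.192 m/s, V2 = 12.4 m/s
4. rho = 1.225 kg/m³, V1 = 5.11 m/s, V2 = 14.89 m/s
Case 1: delta_P = 0.0292 kPa
Case 2: delta_P = -0.07269 kPa
Case 3: delta_P = -0.09331 kPa
Case 4: delta_P = -0.1198 kPa
Ranking (highest first): 1, 2, 3, 4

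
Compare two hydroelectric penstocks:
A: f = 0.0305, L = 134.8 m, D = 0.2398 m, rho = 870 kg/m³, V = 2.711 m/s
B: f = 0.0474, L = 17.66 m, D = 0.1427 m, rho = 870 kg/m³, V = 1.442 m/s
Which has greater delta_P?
delta_P(A) = 54.81 kPa, delta_P(B) = 5.306 kPa. Answer: A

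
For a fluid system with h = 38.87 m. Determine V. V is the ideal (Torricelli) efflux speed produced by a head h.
Formula: V = \sqrt{2 g h}
V = √(2·9.81·38.87) = 27.62 m/s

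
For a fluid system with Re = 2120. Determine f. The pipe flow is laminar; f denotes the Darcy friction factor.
Formula: f = \frac{64}{Re}
f = 64/2120 = 0.03019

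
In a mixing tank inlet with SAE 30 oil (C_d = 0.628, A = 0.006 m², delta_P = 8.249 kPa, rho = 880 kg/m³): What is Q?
Formula: Q = C_d A \sqrt{\frac{2 \Delta P}{\rho}}
Q = 0.628·0.006·√(2·(8.249·1000)/880)·1000 = 16.31 L/s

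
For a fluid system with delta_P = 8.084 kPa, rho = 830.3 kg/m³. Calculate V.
Formula: V = \sqrt{\frac{2 \Delta P}{\rho}}
V = √(2·(8.084·1000)/830.3) = 4.413 m/s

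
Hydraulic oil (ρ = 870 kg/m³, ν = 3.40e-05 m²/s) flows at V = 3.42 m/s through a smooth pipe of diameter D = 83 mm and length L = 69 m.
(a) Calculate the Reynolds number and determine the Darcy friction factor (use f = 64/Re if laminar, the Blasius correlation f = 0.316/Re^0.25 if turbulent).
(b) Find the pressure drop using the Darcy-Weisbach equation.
(a) Re = V·D/ν = 3.42·0.083/3.40e-05 = 8348.8 → turbulent (Re > 4000); f = 0.316/Re^0.25 = 0.316/8348.8^0.25 = 0.033058
(b) Darcy-Weisbach: ΔP = f·(L/D)·½ρV²/1000 = 0.033058·(69/0.083)·½·870·3.42²/1000 = 139.8 kPa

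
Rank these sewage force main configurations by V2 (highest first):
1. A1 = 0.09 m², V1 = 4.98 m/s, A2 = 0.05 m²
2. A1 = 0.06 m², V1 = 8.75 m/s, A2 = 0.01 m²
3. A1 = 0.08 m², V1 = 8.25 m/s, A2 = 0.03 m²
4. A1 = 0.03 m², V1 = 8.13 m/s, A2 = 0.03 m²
Case 1: V2 = 8.964 m/s
Case 2: V2 = 52.5 m/s
Case 3: V2 = 22 m/s
Case 4: V2 = 8.13 m/s
Ranking (highest first): 2, 3, 1, 4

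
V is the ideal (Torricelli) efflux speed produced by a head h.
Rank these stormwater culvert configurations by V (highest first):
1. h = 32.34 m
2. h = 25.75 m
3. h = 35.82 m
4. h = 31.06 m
Case 1: V = 25.19 m/s
Case 2: V = 22.48 m/s
Case 3: V = 26.51 m/s
Case 4: V = 24.69 m/s
Ranking (highest first): 3, 1, 4, 2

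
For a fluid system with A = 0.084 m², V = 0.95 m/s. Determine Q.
Formula: Q = A V
Q = 0.084·0.95·1000 = 79.8 L/s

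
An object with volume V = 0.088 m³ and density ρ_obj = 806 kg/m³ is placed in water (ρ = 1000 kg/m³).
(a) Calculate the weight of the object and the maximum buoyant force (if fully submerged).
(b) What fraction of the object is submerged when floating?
(a) W=rho_obj*g*V=806*9.81*0.088=695.8 N; F_B(max)=rho*g*V=1000*9.81*0.088=863.3 N
(b) Floating fraction=rho_obj/rho=806/1000=0.806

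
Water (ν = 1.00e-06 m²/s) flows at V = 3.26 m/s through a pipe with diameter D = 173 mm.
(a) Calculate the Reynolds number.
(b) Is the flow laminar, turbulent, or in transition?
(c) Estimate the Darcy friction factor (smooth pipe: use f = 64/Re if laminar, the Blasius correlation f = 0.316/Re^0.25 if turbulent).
(a) Re = V·D/ν = 3.26·0.173/1.00e-06 = 563980
(b) Flow regime: turbulent (Re > 4000)
(c) Friction factor: f = 0.316/Re^0.25 = 0.316/563980^0.25 = 0.01153 (Blasius is strictly valid for Re ≲ 1e5; used here as the smooth-pipe estimate the problem specifies)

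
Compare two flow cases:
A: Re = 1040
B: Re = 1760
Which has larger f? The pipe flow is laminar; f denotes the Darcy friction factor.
f(A) = 0.06154, f(B) = 0.03636. Answer: A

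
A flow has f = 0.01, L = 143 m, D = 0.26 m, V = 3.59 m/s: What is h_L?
Formula: h_L = f \frac{L}{D} \frac{V^2}{2g}
h_L = 0.01·(143/0.26)·3.59²/(2·9.81) = 3.613 m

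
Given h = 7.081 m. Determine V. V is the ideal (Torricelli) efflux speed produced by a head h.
Formula: V = \sqrt{2 g h}
V = √(2·9.81·7.081) = 11.79 m/s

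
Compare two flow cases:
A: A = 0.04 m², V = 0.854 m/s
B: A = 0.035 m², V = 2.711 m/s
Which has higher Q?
Q(A) = 34.16 L/s, Q(B) = 94.88 L/s. Answer: B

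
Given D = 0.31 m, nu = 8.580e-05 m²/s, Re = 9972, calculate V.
Formula: Re = \frac{V D}{\nu}
Substituting knowns: 9972 = V·0.31/8.580e-05
Solving for V: V = 9972·8.580e-05/0.31 = 2.76 m/s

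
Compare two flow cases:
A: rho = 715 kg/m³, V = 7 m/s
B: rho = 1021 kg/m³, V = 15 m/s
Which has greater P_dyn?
P_dyn(A) = 17.52 kPa, P_dyn(B) = 114.9 kPa. Answer: B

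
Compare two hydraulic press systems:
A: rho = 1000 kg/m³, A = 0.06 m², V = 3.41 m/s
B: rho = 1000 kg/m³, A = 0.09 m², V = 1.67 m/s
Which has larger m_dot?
m_dot(A) = 204.6 kg/s, m_dot(B) = 150.3 kg/s. Answer: A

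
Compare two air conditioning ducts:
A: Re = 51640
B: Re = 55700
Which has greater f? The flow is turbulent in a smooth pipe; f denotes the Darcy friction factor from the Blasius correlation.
f(A) = 0.02096, f(B) = 0.02057. Answer: A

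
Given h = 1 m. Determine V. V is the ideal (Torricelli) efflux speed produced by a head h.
Formula: V = \sqrt{2 g h}
V = √(2·9.81·1) = 4.429 m/s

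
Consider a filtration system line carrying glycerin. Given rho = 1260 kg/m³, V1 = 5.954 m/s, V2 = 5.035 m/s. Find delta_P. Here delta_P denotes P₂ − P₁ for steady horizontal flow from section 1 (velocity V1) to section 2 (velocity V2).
Formula: \Delta P = \frac{1}{2} \rho (V_1^2 - V_2^2)
delta_P = 0.5·1260·(5.954² − 5.035²)/1000 = 6.362 kPa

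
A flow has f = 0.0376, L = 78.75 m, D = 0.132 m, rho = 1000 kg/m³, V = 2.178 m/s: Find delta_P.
Formula: \Delta P = f \frac{L}{D} \frac{\rho V^2}{2}
delta_P = 0.0376·(78.75/0.132)·0.5·1000·2.178²/1000 = 53.2 kPa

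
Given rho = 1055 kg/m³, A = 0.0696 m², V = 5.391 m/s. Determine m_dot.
Formula: \dot{m} = \rho A V
m_dot = 1055·0.0696·5.391 = 395.9 kg/s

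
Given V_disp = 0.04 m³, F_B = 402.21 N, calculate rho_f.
Formula: F_B = \rho_f g V_{disp}
Substituting knowns: 402.21 = rho_f·9.81·0.04
Solving for rho_f: rho_f = 402.21/(9.81·0.04) = 1025 kg/m³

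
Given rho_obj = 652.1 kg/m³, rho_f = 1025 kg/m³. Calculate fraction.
Formula: f_{sub} = \frac{\rho_{obj}}{\rho_f}
fraction = 652.1/1025 = 0.6362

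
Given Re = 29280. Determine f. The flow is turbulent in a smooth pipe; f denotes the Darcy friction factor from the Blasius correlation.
Formula: f = \frac{0.316}{Re^{0.25}}
f = 0.316/29280^0.25 = 0.02416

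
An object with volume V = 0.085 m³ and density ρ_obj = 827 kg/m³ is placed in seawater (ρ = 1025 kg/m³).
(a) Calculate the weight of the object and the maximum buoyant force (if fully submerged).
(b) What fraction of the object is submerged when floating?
(a) W=rho_obj*g*V=827*9.81*0.085=689.6 N; F_B(max)=rho*g*V=1025*9.81*0.085=854.7 N
(b) Floating fraction=rho_obj/rho=827/1025=0.807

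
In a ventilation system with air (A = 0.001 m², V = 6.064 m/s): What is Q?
Formula: Q = A V
Q = 0.001·6.064·1000 = 6.064 L/s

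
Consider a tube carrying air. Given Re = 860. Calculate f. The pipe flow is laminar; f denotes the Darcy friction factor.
Formula: f = \frac{64}{Re}
f = 64/860 = 0.07442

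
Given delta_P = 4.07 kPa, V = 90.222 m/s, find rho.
Formula: V = \sqrt{\frac{2 \Delta P}{\rho}}
Substituting knowns: 90.222 = √(2·(4.07·1000)/rho)
Solving for rho: rho = 2·(4.07·1000)/90.222² = 1 kg/m³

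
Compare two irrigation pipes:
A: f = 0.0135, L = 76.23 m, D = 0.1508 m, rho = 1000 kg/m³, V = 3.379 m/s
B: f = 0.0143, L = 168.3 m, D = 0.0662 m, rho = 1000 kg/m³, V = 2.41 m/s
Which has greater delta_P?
delta_P(A) = 38.96 kPa, delta_P(B) = 105.6 kPa. Answer: B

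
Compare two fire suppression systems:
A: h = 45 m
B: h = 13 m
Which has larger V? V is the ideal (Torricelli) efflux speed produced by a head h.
V(A) = 29.71 m/s, V(B) = 15.97 m/s. Answer: A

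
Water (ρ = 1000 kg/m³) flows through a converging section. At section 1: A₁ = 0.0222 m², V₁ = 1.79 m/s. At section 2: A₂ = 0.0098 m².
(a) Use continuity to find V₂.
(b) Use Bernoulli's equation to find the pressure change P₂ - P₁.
(a) Continuity: A₁V₁=A₂V₂ -> V₂=A₁V₁/A₂=0.0222*1.79/0.0098=4.05 m/s
(b) Bernoulli: P₂-P₁=0.5*rho*(V₁^2-V₂^2)/1000=0.5*1000*(1.79^2-4.05^2)/1000=-6.599 kPa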